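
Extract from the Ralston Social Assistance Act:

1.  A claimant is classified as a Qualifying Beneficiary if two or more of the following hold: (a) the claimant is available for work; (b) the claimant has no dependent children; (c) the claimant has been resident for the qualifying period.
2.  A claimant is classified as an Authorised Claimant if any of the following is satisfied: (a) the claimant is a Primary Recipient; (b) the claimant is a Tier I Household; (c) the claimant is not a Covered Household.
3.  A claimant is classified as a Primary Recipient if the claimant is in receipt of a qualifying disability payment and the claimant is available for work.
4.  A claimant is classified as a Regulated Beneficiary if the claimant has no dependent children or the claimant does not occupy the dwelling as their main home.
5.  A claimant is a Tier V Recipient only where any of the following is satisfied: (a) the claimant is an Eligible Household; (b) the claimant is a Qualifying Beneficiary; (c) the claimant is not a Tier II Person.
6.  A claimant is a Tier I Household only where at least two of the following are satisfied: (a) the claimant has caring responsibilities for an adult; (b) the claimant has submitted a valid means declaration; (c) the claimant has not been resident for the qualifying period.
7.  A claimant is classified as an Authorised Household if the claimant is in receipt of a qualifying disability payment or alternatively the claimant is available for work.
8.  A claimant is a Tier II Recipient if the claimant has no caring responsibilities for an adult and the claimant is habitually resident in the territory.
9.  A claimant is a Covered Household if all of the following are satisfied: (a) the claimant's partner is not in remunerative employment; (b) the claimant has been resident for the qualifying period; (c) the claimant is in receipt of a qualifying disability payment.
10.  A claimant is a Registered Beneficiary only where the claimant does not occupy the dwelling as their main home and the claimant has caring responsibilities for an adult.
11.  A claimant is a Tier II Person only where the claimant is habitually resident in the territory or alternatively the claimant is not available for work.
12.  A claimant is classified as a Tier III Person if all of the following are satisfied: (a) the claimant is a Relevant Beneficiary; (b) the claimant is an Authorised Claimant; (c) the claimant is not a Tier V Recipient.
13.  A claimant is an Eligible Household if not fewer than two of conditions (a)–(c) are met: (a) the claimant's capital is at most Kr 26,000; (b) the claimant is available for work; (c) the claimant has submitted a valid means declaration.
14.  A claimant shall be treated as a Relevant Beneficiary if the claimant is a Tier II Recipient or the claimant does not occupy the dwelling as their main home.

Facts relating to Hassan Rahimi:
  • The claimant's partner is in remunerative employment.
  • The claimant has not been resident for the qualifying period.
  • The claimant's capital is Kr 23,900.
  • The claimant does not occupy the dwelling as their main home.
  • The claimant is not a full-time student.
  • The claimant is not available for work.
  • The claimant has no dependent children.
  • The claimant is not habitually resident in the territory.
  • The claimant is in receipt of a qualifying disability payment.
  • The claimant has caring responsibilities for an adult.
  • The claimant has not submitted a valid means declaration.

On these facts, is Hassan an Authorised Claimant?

Under paragraph 3: the claimant is in receipt of a qualifying disability payment? yes; and the claimant is available for work? no. So the claimant is not a Primary Recipient.
Under paragraph 6: the claimant has caring responsibilities for an adult? yes; the claimant has submitted a valid means declaration? no; the claimant has not been resident for the qualifying period? yes — 2 of 3 hold (need ≥2) → satisfied.
Under paragraph 9: the claimant's partner is not in remunerative employment? no; and the claimant has been resident for the qualifying period? no; and the claimant is in receipt of a qualifying disability payment? yes. So the claimant is not a Covered Household.
Under paragraph 2: Primary Recipient (paragraph 3)? no; or Tier I Household (paragraph 6)? yes; or not a Covered Household (paragraph 9)? yes. So the claimant is an Authorised Claimant.

Yes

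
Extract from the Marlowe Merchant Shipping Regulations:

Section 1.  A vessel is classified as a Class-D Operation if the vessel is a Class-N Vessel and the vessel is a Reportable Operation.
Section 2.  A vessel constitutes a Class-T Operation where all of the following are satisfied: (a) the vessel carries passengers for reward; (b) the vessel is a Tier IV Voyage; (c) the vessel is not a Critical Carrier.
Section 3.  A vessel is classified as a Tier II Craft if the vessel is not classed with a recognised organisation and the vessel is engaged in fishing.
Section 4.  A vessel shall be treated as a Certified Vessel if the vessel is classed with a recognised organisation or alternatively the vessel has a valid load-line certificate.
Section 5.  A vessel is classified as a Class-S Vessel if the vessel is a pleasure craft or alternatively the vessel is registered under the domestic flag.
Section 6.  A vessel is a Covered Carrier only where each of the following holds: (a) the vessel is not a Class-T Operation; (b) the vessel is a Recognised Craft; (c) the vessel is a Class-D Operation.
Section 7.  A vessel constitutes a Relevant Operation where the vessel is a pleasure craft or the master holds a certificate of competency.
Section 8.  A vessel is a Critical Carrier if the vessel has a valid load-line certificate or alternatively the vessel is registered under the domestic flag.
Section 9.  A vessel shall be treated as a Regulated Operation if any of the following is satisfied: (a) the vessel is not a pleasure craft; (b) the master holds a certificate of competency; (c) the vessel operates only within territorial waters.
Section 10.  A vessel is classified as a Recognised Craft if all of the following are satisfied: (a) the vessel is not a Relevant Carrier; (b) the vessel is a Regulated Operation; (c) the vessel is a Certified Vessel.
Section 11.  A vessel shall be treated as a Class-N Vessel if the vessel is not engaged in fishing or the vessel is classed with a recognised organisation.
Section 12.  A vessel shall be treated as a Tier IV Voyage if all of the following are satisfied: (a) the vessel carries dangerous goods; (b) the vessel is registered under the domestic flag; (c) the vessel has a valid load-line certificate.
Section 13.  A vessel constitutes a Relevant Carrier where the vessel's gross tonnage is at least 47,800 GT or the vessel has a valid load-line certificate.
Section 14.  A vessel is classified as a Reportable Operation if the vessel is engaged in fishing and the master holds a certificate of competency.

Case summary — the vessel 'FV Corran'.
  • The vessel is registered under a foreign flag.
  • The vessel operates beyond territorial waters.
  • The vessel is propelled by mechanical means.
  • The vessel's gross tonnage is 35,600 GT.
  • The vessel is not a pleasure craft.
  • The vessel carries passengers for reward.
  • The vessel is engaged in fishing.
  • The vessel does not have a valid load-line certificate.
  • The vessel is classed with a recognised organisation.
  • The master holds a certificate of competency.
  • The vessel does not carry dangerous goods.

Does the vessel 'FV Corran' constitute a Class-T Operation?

No

section 12 — Tier IV Voyage: [the vessel carries dangerous goods? no] AND [the vessel is registered under the domestic flag? no] AND [the vessel has a valid load-line certificate? no] → not satisfied.
section 8 — Critical Carrier: [the vessel has a valid load-line certificate? no] OR [the vessel is registered under the domestic flag? no] → not satisfied.
section 2 — Class-T Operation: [the vessel carries passengers for reward? yes] AND [Tier IV Voyage (section 12)? no] AND [not a Critical Carrier (section 8)? yes] → not satisfied.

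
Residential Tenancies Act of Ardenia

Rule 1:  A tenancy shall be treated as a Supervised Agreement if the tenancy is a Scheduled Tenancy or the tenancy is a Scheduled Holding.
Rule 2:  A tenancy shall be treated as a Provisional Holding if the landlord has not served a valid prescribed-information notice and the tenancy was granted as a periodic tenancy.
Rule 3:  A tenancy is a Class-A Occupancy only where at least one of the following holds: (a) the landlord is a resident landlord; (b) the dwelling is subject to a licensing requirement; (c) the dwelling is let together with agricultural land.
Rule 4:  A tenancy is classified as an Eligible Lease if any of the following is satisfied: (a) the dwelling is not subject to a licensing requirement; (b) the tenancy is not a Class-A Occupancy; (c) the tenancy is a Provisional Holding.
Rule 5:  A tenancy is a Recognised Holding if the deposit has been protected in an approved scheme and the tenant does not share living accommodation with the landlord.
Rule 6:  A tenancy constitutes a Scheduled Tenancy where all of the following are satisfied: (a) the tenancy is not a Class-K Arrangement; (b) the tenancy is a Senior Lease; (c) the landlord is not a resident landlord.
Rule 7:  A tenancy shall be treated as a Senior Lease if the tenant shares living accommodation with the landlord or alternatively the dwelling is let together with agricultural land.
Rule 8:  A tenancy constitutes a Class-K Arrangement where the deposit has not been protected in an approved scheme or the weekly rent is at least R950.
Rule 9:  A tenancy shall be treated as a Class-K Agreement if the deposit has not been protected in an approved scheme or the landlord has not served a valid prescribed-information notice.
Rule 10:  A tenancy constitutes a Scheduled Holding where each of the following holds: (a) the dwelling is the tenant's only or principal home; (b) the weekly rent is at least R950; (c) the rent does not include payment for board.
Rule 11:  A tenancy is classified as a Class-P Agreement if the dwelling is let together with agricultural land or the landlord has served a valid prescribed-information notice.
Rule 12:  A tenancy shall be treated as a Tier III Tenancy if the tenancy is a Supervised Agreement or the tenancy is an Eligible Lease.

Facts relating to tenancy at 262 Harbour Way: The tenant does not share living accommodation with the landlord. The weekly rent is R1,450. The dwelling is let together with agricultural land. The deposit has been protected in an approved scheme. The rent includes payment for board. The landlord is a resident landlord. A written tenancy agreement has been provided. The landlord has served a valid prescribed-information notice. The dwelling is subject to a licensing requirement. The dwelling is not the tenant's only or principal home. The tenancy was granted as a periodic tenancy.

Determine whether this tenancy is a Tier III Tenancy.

No

Under rule 8: the deposit has not been protected in an approved scheme? no; or weekly rent: R1,450 ≥ R950? yes. So the tenancy is a Class-K Arrangement.
Under rule 7: the tenant shares living accommodation with the landlord? no; or the dwelling is let together with agricultural land? yes. So the tenancy is a Senior Lease.
Under rule 6: not a Class-K Arrangement (rule 8)? no; and Senior Lease (rule 7)? yes; and the landlord is not a resident landlord? no. So the tenancy is not a Scheduled Tenancy.
Under rule 10: the dwelling is the tenant's only or principal home? no; and weekly rent: R1,450 ≥ R950? yes; and the rent does not include payment for board? no. So the tenancy is not a Scheduled Holding.
Under rule 1: Scheduled Tenancy (rule 6)? no; or Scheduled Holding (rule 10)? no. So the tenancy is not a Supervised Agreement.
Under rule 3: the landlord is a resident landlord? yes; or the dwelling is subject to a licensing requirement? yes; or the dwelling is let together with agricultural land? yes. So the tenancy is a Class-A Occupancy.
Under rule 2: the landlord has not served a valid prescribed-information notice? no; and the tenancy was granted as a periodic tenancy? yes. So the tenancy is not a Provisional Holding.
Under rule 4: the dwelling is not subject to a licensing requirement? no; or not a Class-A Occupancy (rule 3)? no; or Provisional Holding (rule 2)? no. So the tenancy is not an Eligible Lease.
Under rule 12: Supervised Agreement (rule 1)? no; or Eligible Lease (rule 4)? no. So the tenancy is not a Tier III Tenancy.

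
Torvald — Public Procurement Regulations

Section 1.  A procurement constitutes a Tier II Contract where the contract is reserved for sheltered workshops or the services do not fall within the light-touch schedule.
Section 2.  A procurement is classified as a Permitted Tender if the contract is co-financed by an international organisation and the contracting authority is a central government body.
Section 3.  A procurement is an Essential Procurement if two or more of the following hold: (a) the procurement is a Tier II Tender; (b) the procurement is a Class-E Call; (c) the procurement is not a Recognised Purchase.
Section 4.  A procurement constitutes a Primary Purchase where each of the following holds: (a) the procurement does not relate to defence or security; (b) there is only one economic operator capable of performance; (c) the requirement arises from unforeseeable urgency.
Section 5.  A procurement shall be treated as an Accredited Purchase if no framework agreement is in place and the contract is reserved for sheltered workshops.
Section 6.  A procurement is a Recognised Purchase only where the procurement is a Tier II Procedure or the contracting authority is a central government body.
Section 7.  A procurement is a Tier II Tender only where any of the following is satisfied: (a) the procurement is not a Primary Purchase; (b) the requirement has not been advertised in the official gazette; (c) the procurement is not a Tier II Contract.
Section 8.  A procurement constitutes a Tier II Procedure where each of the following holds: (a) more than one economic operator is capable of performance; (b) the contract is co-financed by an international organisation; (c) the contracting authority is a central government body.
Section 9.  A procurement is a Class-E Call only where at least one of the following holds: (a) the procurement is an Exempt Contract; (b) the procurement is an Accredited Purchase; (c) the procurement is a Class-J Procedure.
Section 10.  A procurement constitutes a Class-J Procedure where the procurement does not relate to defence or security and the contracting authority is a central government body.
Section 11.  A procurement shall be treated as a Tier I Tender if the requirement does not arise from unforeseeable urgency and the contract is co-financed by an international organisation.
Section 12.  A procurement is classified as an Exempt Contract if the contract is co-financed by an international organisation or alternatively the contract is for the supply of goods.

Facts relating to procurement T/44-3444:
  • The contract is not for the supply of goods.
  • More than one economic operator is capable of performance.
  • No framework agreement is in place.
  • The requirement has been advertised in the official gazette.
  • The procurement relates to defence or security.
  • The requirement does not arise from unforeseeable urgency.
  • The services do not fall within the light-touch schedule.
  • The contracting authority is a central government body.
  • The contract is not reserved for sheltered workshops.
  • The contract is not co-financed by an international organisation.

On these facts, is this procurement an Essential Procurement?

No

section 4 — Primary Purchase: [the procurement does not relate to defence or security? no] AND [there is only one economic operator capable of performance? no] AND [the requirement arises from unforeseeable urgency? no] → not satisfied.
section 1 — Tier II Contract: [the contract is reserved for sheltered workshops? no] OR [the services do not fall within the light-touch schedule? yes] → satisfied.
section 7 — Tier II Tender: [not a Primary Purchase (section 4)? yes] OR [the requirement has not been advertised in the official gazette? no] OR [not a Tier II Contract (section 1)? no] → satisfied.
section 12 — Exempt Contract: [the contract is co-financed by an international organisation? no] OR [the contract is for the supply of goods? no] → not satisfied.
section 5 — Accredited Purchase: [no framework agreement is in place? yes] AND [the contract is reserved for sheltered workshops? no] → not satisfied.
section 10 — Class-J Procedure: [the procurement does not relate to defence or security? no] AND [the contracting authority is a central government body? yes] → not satisfied.
section 9 — Class-E Call: [Exempt Contract (section 12)? no] OR [Accredited Purchase (section 5)? no] OR [Class-J Procedure (section 10)? no] → not satisfied.
section 8 — Tier II Procedure: [more than one economic operator is capable of performance? yes] AND [the contract is co-financed by an international organisation? no] AND [the contracting authority is a central government body? yes] → not satisfied.
section 6 — Recognised Purchase: [Tier II Procedure (section 8)? no] OR [the contracting authority is a central government body? yes] → satisfied.
section 3 — Essential Procurement: Tier II Tender (section 7)? yes; Class-E Call (section 9)? no; not a Recognised Purchase (section 6)? no — 1 of 3 hold (need ≥2) → not satisfied.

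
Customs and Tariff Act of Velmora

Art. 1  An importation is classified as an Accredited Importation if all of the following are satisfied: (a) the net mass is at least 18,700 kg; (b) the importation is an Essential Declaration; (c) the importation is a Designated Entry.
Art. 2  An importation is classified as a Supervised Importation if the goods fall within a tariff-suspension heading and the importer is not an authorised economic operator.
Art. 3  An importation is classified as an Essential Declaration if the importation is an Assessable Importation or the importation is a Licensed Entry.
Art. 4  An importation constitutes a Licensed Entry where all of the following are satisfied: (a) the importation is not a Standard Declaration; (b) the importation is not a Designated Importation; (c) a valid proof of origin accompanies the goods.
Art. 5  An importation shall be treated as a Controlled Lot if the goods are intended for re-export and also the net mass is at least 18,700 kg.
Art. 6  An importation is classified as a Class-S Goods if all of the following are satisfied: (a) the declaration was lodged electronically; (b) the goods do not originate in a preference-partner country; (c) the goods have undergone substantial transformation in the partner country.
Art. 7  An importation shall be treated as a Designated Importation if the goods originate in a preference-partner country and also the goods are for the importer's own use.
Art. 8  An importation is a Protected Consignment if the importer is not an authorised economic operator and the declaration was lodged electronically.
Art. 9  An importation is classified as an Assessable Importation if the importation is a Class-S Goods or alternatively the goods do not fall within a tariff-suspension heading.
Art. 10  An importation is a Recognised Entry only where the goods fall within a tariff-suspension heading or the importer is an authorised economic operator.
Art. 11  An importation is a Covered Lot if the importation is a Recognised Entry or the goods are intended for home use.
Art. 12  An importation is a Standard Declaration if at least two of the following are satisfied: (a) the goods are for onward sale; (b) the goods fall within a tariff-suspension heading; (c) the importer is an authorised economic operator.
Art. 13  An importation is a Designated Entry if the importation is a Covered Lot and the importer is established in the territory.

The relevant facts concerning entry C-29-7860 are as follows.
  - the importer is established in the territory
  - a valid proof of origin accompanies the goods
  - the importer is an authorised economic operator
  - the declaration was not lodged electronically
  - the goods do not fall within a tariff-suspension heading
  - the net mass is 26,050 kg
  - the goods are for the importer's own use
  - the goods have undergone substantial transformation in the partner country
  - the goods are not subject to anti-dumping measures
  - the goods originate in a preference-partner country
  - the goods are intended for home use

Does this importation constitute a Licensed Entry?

Under article 12: the goods are for onward sale? no; the goods fall within a tariff-suspension heading? no; the importer is an authorised economic operator? yes — 1 of 3 hold (need ≥2) → not satisfied.
Under article 7: the goods originate in a preference-partner country? yes; and the goods are for the importer's own use? yes. So the importation is a Designated Importation.
Under article 4: not a Standard Declaration (article 12)? yes; and not a Designated Importation (article 7)? no; and a valid proof of origin accompanies the goods? yes. So the importation is not a Licensed Entry.

No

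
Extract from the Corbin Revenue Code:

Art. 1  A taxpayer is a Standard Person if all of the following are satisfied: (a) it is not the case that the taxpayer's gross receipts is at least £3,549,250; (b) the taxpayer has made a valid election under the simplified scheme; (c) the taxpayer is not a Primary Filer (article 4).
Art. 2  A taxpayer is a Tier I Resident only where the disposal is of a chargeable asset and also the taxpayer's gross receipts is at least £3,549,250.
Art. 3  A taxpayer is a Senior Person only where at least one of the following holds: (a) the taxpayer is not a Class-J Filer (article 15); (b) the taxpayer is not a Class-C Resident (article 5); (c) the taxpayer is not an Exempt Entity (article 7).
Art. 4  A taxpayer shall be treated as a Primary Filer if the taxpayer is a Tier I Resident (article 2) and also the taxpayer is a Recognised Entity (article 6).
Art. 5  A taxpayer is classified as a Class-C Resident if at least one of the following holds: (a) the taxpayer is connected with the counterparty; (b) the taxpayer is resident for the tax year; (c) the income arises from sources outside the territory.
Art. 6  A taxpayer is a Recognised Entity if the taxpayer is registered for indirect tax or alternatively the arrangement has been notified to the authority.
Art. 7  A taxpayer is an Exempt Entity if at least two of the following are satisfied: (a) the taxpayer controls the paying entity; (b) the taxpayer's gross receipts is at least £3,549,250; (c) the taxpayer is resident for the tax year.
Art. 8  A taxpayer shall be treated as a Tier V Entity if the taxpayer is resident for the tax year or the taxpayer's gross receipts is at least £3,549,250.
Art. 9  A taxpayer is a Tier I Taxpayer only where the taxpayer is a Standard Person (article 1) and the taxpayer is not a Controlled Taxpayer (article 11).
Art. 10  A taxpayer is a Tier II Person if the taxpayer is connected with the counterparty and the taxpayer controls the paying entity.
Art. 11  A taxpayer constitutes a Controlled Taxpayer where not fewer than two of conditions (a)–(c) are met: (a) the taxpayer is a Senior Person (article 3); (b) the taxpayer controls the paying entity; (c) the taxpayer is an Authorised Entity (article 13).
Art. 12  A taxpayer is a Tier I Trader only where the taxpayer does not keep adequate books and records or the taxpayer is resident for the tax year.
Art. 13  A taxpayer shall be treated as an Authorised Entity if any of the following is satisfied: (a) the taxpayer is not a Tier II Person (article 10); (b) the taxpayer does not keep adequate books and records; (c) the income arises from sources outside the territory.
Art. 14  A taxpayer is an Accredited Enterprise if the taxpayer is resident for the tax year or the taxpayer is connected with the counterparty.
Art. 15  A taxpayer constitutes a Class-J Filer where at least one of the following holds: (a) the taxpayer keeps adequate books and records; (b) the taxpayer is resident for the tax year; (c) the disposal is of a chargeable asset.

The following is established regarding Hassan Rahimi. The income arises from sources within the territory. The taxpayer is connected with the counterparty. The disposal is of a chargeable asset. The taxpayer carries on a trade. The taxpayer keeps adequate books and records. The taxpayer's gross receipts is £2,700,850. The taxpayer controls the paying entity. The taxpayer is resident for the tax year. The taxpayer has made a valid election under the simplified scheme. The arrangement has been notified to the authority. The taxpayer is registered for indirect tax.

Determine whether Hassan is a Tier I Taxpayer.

article 2 — Tier I Resident: [the disposal is of a chargeable asset? yes] AND [taxpayer's gross receipts: £2,700,850 ≥ £3,549,250? no] → not satisfied.
article 6 — Recognised Entity: [the taxpayer is registered for indirect tax? yes] OR [the arrangement has been notified to the authority? yes] → satisfied.
article 4 — Primary Filer: [Tier I Resident (article 2)? no] AND [Recognised Entity (article 6)? yes] → not satisfied.
article 1 — Standard Person: [taxpayer's gross receipts: £2,700,850 ≥ £3,549,250? no, so negated condition yes] AND [the taxpayer has made a valid election under the simplified scheme? yes] AND [not a Primary Filer (article 4)? yes] → satisfied.
article 15 — Class-J Filer: [the taxpayer keeps adequate books and records? yes] OR [the taxpayer is resident for the tax year? yes] OR [the disposal is of a chargeable asset? yes] → satisfied.
article 5 — Class-C Resident: [the taxpayer is connected with the counterparty? yes] OR [the taxpayer is resident for the tax year? yes] OR [the income arises from sources outside the territory? no] → satisfied.
article 7 — Exempt Entity: the taxpayer controls the paying entity? yes; taxpayer's gross receipts: £2,700,850 ≥ £3,549,250? no; the taxpayer is resident for the tax year? yes — 2 of 3 hold (need ≥2) → satisfied.
article 3 — Senior Person: [not a Class-J Filer (article 15)? no] OR [not a Class-C Resident (article 5)? no] OR [not an Exempt Entity (article 7)? no] → not satisfied.
article 10 — Tier II Person: [the taxpayer is connected with the counterparty? yes] AND [the taxpayer controls the paying entity? yes] → satisfied.
article 13 — Authorised Entity: [not a Tier II Person (article 10)? no] OR [the taxpayer does not keep adequate books and records? no] OR [the income arises from sources outside the territory? no] → not satisfied.
article 11 — Controlled Taxpayer: Senior Person (article 3)? no; the taxpayer controls the paying entity? yes; Authorised Entity (article 13)? no — 1 of 3 hold (need ≥2) → not satisfied.
article 9 — Tier I Taxpayer: [Standard Person (article 1)? yes] AND [not a Controlled Taxpayer (article 11)? yes] → satisfied.

Yes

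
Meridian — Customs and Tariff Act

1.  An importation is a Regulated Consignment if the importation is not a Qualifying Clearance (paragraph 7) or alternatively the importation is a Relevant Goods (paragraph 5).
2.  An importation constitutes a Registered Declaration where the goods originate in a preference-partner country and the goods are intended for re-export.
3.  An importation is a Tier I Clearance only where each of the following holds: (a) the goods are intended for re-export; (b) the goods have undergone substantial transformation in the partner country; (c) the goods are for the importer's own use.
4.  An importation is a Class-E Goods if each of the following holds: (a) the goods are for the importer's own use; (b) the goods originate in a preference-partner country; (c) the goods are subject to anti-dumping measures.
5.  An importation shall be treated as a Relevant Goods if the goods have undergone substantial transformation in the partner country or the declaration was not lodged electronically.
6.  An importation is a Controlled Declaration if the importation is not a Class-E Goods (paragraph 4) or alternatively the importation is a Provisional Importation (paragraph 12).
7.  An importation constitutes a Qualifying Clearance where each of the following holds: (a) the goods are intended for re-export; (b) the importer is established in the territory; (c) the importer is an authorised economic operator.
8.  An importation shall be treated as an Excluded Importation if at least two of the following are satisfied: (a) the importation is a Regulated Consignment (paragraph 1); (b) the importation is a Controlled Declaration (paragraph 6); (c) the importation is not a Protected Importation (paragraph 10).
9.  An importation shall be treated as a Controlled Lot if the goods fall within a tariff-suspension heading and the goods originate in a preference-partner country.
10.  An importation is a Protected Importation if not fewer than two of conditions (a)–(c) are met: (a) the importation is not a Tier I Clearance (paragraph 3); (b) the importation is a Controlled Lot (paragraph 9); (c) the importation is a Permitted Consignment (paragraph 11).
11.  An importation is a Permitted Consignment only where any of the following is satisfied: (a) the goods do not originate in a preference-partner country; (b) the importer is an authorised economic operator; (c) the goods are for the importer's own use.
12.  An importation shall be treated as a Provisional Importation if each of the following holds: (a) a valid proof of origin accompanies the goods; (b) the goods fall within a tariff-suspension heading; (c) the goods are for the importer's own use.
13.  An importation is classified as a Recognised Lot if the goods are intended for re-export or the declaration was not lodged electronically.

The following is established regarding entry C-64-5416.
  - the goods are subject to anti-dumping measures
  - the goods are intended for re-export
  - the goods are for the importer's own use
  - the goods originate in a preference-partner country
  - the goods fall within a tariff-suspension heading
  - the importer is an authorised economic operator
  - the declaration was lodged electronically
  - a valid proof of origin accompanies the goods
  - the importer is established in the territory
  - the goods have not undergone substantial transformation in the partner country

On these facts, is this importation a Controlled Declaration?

paragraph 4 — Class-E Goods: [the goods are for the importer's own use? yes] AND [the goods originate in a preference-partner country? yes] AND [the goods are subject to anti-dumping measures? yes] → satisfied.
paragraph 12 — Provisional Importation: [a valid proof of origin accompanies the goods? yes] AND [the goods fall within a tariff-suspension heading? yes] AND [the goods are for the importer's own use? yes] → satisfied.
paragraph 6 — Controlled Declaration: [not a Class-E Goods (paragraph 4)? no] OR [Provisional Importation (paragraph 12)? yes] → satisfied.

Yes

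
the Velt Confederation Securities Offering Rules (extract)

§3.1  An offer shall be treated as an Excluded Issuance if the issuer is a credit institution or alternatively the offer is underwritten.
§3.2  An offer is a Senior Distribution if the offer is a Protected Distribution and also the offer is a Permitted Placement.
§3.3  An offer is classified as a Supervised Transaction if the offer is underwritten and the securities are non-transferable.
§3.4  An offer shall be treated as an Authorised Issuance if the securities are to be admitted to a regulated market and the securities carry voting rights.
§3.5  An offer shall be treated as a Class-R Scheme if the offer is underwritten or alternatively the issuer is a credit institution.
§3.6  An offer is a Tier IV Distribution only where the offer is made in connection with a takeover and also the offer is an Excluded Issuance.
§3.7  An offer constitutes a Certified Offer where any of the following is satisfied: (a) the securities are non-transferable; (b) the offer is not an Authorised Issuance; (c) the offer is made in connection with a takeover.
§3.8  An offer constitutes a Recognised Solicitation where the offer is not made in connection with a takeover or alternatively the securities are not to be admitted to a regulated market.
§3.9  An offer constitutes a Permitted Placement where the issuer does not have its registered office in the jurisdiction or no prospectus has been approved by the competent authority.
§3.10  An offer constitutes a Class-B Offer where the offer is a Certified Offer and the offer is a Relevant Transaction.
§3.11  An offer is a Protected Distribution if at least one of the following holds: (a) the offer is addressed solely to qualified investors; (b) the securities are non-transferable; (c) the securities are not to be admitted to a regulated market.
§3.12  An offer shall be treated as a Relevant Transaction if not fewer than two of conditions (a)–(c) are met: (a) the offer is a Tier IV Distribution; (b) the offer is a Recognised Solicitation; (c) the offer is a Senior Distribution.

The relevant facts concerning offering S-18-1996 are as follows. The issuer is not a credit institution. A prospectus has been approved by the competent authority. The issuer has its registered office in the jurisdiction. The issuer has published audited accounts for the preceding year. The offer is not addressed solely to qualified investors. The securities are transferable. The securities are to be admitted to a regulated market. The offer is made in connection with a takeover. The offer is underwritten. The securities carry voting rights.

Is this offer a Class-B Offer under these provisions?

§3.4 — Authorised Issuance: [the securities are to be admitted to a regulated market? yes] AND [the securities carry voting rights? yes] → satisfied.
§3.7 — Certified Offer: [the securities are non-transferable? no] OR [not an Authorised Issuance (§3.4)? no] OR [the offer is made in connection with a takeover? yes] → satisfied.
§3.1 — Excluded Issuance: [the issuer is a credit institution? no] OR [the offer is underwritten? yes] → satisfied.
§3.6 — Tier IV Distribution: [the offer is made in connection with a takeover? yes] AND [Excluded Issuance (§3.1)? yes] → satisfied.
§3.8 — Recognised Solicitation: [the offer is not made in connection with a takeover? no] OR [the securities are not to be admitted to a regulated market? no] → not satisfied.
§3.11 — Protected Distribution: [the offer is addressed solely to qualified investors? no] OR [the securities are non-transferable? no] OR [the securities are not to be admitted to a regulated market? no] → not satisfied.
§3.9 — Permitted Placement: [the issuer does not have its registered office in the jurisdiction? no] OR [no prospectus has been approved by the competent authority? no] → not satisfied.
§3.2 — Senior Distribution: [Protected Distribution (§3.11)? no] AND [Permitted Placement (§3.9)? no] → not satisfied.
§3.12 — Relevant Transaction: Tier IV Distribution (§3.6)? yes; Recognised Solicitation (§3.8)? no; Senior Distribution (§3.2)? no — 1 of 3 hold (need ≥2) → not satisfied.
§3.10 — Class-B Offer: [Certified Offer (§3.7)? yes] AND [Relevant Transaction (§3.12)? no] → not satisfied.

No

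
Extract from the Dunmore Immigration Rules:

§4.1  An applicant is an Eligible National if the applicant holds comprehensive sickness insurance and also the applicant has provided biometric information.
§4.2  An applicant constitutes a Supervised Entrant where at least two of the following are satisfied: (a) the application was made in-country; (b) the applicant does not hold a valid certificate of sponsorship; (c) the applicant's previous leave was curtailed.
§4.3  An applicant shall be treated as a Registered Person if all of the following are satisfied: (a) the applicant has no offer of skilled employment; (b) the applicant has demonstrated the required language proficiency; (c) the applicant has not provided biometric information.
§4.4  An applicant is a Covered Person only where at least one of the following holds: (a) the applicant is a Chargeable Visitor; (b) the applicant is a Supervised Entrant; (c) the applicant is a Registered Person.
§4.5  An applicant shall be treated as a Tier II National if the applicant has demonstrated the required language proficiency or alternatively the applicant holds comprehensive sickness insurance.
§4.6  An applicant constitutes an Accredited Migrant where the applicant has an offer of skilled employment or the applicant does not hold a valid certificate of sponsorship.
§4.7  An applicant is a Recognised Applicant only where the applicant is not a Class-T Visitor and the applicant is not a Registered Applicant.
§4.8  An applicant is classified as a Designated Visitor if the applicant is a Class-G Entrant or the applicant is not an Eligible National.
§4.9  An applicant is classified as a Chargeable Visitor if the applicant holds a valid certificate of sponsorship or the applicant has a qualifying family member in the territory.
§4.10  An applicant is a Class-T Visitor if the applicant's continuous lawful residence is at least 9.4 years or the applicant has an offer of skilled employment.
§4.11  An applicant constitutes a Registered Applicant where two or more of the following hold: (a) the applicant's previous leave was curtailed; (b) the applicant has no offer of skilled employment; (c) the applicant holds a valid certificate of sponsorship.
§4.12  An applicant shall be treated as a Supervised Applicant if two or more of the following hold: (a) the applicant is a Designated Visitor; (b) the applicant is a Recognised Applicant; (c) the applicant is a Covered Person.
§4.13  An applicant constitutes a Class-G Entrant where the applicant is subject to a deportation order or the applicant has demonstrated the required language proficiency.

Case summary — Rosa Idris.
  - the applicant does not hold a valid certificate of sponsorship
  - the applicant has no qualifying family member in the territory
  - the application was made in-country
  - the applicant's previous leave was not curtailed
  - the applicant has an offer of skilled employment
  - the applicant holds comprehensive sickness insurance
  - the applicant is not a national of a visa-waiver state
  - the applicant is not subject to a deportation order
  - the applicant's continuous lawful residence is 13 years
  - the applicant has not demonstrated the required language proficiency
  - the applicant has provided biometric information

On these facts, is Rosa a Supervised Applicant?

§4.13 — Class-G Entrant: [the applicant is subject to a deportation order? no] OR [the applicant has demonstrated the required language proficiency? no] → not satisfied.
§4.1 — Eligible National: [the applicant holds comprehensive sickness insurance? yes] AND [the applicant has provided biometric information? yes] → satisfied.
§4.8 — Designated Visitor: [Class-G Entrant (§4.13)? no] OR [not an Eligible National (§4.1)? no] → not satisfied.
§4.10 — Class-T Visitor: [applicant's continuous lawful residence: 13 years ≥ 9.4 years? yes] OR [the applicant has an offer of skilled employment? yes] → satisfied.
§4.11 — Registered Applicant: the applicant's previous leave was curtailed? no; the applicant has no offer of skilled employment? no; the applicant holds a valid certificate of sponsorship? no — 0 of 3 hold (need ≥2) → not satisfied.
§4.7 — Recognised Applicant: [not a Class-T Visitor (§4.10)? no] AND [not a Registered Applicant (§4.11)? yes] → not satisfied.
§4.9 — Chargeable Visitor: [the applicant holds a valid certificate of sponsorship? no] OR [the applicant has a qualifying family member in the territory? no] → not satisfied.
§4.2 — Supervised Entrant: the application was made in-country? yes; the applicant does not hold a valid certificate of sponsorship? yes; the applicant's previous leave was curtailed? no — 2 of 3 hold (need ≥2) → satisfied.
§4.3 — Registered Person: [the applicant has no offer of skilled employment? no] AND [the applicant has demonstrated the required language proficiency? no] AND [the applicant has not provided biometric information? no] → not satisfied.
§4.4 — Covered Person: [Chargeable Visitor (§4.9)? no] OR [Supervised Entrant (§4.2)? yes] OR [Registered Person (§4.3)? no] → satisfied.
§4.12 — Supervised Applicant: Designated Visitor (§4.8)? no; Recognised Applicant (§4.7)? no; Covered Person (§4.4)? yes — 1 of 3 hold (need ≥2) → not satisfied.

No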